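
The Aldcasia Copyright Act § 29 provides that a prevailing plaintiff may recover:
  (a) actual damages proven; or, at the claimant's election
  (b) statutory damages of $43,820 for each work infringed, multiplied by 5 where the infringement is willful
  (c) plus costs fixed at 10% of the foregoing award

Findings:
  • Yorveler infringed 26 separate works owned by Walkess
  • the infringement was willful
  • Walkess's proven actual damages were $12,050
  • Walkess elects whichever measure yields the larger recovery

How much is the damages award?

Statutory damages: 26 × $43,820 = $1,139,320
Multiplied by 5: 5 × $1,139,320 = $5,696,600
Greater of actual damages ($12,050) or enhanced statutory damages ($5,696,600): $5,696,600
Costs: 10% of $5,696,600 = $569,660
Award plus costs: $5,696,600 + $569,660 = $6,266,260

$6,266,260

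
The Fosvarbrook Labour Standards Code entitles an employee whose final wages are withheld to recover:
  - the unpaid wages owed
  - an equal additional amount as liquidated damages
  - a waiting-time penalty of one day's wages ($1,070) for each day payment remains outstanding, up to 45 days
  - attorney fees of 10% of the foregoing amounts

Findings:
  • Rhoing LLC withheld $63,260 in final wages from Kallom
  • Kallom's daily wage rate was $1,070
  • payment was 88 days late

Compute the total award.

$192,137

Liquidated damages (equal amount): $63,260
Penalty days: min(88, 45) = 45
Waiting-time penalty: 45 × $1,070 = $48,150
Subtotal: $63,260 + $63,260 + $48,150 = $174,670
Attorney fees: 10% of $174,670 = $17,467
Total award: $174,670 + $17,467 = $192,137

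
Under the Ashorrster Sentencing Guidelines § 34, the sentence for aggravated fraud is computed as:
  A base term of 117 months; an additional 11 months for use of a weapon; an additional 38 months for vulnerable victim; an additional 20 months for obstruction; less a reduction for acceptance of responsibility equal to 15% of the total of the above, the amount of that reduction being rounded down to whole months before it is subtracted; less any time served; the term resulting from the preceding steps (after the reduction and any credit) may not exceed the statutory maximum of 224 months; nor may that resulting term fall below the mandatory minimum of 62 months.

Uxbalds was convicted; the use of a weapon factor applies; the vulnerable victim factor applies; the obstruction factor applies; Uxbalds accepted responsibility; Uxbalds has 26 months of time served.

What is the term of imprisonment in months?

133 months

Use of a weapon enhancement: +11 months
Vulnerable victim enhancement: +38 months
Obstruction enhancement: +20 months
Adjusted term: 117 months + 11 months + 38 months + 20 months = 186 months
Acceptance of responsibility reduction: 15% of 186 months = 27 months (rounded down)
After reduction: 186 − 27 = 159 months
Less time served: 159 months − 26 months = 133 months
Cap at 224 months: 133 months is within the cap, no reduction.
Minimum 62 months: 133 months meets the minimum, no increase.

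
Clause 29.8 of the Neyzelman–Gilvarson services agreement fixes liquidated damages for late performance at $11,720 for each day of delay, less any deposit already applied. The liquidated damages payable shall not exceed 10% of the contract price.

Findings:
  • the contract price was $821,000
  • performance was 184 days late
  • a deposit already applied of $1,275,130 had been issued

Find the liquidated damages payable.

Per-day damages: 184 × $11,720 = $2,156,480
Less deposit already applied: $2,156,480 − $1,275,130 = $881,350
Cap: 10% of $821,000 = $82,100
Cap at $82,100: $881,350 exceeds the cap → $82,100

$82,100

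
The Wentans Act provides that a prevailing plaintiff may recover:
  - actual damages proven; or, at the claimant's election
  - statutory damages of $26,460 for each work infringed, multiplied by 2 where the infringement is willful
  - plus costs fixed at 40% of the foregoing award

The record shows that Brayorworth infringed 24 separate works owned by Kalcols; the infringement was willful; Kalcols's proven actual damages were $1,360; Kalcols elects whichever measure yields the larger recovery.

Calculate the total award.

Statutory damages: 24 × $26,460 = $635,040
Doubled: 2 × $635,040 = $1,270,080
Greater of actual damages ($1,360) or enhanced statutory damages ($1,270,080): $1,270,080
Costs: 40% of $1,270,080 = $508,032
Award plus costs: $1,270,080 + $508,032 = $1,778,112

$1,778,112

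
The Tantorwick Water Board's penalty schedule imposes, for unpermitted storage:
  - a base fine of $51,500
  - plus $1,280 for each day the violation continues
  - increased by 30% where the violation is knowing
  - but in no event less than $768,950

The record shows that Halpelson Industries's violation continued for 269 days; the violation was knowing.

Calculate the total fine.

Civil penalty: $768,950

Per-day component: 269 × $1,280 = $344,320
Base plus per-day: $51,500 + $344,320 = $395,820
Enhancement: 30% of $395,820 = $118,746
Enhanced fine: $395,820 + $118,746 = $514,566
Minimum $768,950: $514,566 is below the minimum → $768,950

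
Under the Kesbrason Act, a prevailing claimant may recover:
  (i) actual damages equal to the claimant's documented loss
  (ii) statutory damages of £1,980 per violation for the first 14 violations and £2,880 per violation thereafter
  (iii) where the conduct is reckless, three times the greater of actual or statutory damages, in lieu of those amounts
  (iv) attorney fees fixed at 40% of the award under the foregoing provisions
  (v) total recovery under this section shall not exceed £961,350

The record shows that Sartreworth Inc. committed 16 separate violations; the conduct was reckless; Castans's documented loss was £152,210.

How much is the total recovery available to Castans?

Total recovery: £639,282

First 14 violations: 14 × £1,980 = £27,720
Remaining violations: (16 − 14) × £2,880 = £5,760
Statutory damages: £27,720 + £5,760 = £33,480
Greater of actual damages (£152,210) or statutory damages (£33,480): £152,210
Trebled: 3 × £152,210 = £456,630
Attorney fees: 40% of £456,630 = £182,652
Total before cap: £456,630 + £182,652 = £639,282
Cap at £961,350: £639,282 is within the cap, no reduction.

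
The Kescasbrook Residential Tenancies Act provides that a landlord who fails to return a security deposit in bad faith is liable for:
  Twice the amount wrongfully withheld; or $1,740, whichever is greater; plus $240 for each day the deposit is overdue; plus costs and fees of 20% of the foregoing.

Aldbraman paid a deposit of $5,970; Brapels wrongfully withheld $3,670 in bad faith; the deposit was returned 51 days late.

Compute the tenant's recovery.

Doubled: 2 × $3,670 = $7,340
Minimum $1,740: $7,340 meets the minimum, no increase.
Late-return penalty: 51 × $240 = $12,240
Damages plus late penalty: $7,340 + $12,240 = $19,580
Costs and fees: 20% of $19,580 = $3,916
Total recovery: $19,580 + $3,916 = $23,496

Recovery: $23,496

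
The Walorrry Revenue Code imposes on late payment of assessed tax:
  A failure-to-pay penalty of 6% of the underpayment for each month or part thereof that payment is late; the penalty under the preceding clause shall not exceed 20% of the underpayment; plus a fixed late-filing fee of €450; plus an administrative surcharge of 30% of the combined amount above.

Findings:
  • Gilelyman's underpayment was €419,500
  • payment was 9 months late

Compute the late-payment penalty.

€109,655

Accrued rate: 6% × 9 = 54%, capped at 20% → 20%
Failure-to-pay penalty: 20% of €419,500 = €83,900
Penalty before surcharge: €83,900 + €450 = €84,350
Administrative surcharge: 30% of €84,350 = €25,305
Total penalty: €84,350 + €25,305 = €109,655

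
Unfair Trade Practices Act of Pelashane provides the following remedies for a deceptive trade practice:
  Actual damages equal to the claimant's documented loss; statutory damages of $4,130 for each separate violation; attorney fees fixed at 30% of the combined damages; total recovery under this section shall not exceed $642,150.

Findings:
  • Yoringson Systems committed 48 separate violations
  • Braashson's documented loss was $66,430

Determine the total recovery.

Statutory damages: 48 × $4,130 = $198,240
Combined damages: $66,430 + $198,240 = $264,670
Attorney fees: 30% of $264,670 = $79,401
Total before cap: $264,670 + $79,401 = $344,071
Cap at $642,150: $344,071 is within the cap, no reduction.

$344,071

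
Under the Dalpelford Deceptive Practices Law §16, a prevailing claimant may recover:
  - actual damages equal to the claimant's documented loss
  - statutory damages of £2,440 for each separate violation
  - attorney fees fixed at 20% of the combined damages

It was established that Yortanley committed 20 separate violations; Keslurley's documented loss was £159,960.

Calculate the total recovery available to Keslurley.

Statutory damages: 20 × £2,440 = £48,800
Combined damages: £159,960 + £48,800 = £208,760
Attorney fees: 20% of £208,760 = £41,752
Total recovery: £208,760 + £41,752 = £250,512

£250,512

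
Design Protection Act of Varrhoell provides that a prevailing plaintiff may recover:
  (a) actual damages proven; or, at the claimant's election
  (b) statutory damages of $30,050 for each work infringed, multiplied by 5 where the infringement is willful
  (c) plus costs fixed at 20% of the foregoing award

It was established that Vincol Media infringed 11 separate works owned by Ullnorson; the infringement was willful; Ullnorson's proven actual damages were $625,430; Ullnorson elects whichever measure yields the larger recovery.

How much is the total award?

Statutory damages: 11 × $30,050 = $330,550
Multiplied by 5: 5 × $330,550 = $1,652,750
Greater of actual damages ($625,430) or enhanced statutory damages ($1,652,750): $1,652,750
Costs: 20% of $1,652,750 = $330,550
Award plus costs: $1,652,750 + $330,550 = $1,983,300

$1,983,300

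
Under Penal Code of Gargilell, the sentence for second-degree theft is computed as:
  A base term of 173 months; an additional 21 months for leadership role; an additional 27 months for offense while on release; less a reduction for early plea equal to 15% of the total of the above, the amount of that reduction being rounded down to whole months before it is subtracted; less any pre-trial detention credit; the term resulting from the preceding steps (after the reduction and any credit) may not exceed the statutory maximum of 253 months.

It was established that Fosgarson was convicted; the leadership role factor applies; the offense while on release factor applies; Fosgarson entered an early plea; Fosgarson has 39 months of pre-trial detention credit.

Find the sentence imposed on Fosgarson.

149 months

Leadership role enhancement: +21 months
Offense while on release enhancement: +27 months
Adjusted term: 173 months + 21 months + 27 months = 221 months
Early plea reduction: 15% of 221 months = 33 months (rounded down)
After reduction: 221 − 33 = 188 months
Less pre-trial detention credit: 188 months − 39 months = 149 months
Cap at 253 months: 149 months is within the cap, no reduction.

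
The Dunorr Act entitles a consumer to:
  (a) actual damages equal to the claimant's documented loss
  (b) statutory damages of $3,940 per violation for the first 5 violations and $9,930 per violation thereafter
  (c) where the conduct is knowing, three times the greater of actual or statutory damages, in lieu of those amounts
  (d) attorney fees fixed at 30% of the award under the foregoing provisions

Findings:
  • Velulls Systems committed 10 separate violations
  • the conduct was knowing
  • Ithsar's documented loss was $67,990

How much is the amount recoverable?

First 5 violations: 5 × $3,940 = $19,700
Remaining violations: (10 − 5) × $9,930 = $49,650
Statutory damages: $19,700 + $49,650 = $69,350
Greater of actual damages ($67,990) or statutory damages ($69,350): $69,350
Trebled: 3 × $69,350 = $208,050
Attorney fees: 30% of $208,050 = $62,415
Total recovery: $208,050 + $62,415 = $270,465

Total recovery: $270,465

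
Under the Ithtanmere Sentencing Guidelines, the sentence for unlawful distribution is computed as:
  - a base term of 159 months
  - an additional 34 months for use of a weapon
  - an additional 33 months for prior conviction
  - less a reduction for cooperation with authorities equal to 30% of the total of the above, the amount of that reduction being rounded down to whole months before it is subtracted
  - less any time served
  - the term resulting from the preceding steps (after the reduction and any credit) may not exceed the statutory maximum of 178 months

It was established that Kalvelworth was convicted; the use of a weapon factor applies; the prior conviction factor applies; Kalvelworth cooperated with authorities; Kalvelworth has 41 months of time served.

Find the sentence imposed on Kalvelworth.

Use of a weapon enhancement: +34 months
Prior conviction enhancement: +33 months
Adjusted term: 159 months + 34 months + 33 months = 226 months
Cooperation with authorities reduction: 30% of 226 months = 67 months (rounded down)
After reduction: 226 − 67 = 159 months
Less time served: 159 months − 41 months = 118 months
Cap at 178 months: 118 months is within the cap, no reduction.

118 months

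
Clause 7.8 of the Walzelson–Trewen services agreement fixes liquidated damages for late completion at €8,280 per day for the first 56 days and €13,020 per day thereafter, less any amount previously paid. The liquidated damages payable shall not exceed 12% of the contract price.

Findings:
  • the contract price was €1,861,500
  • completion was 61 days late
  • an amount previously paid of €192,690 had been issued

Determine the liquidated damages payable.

€223,380

First 56 days: 56 × €8,280 = €463,680
Remaining days: (61 − 56) × €13,020 = €65,100
Accrued per-day damages: €463,680 + €65,100 = €528,780
Less amount previously paid: €528,780 − €192,690 = €336,090
Cap: 12% of €1,861,500 = €223,380
Cap at €223,380: €336,090 exceeds the cap → €223,380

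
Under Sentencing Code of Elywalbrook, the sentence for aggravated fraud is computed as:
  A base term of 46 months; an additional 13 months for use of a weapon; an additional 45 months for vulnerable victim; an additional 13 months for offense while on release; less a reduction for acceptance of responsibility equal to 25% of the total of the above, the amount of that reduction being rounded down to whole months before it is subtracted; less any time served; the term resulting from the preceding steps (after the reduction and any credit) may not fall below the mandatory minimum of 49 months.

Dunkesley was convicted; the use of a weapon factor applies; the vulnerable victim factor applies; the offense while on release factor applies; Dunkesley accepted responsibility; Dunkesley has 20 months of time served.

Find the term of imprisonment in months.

68 months

Use of a weapon enhancement: +13 months
Vulnerable victim enhancement: +45 months
Offense while on release enhancement: +13 months
Adjusted term: 46 months + 13 months + 45 months + 13 months = 117 months
Acceptance of responsibility reduction: 25% of 117 months = 29 months (rounded down)
After reduction: 117 − 29 = 88 months
Less time served: 88 months − 20 months = 68 months
Minimum 49 months: 68 months meets the minimum, no increase.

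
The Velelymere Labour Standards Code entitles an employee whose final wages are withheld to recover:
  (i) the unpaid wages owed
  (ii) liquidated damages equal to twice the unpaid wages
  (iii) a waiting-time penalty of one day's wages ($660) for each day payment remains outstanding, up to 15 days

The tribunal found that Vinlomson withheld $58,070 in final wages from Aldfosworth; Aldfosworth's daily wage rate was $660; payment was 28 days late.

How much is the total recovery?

Total award: $184,110

Doubled: 2 × $58,070 = $116,140
Penalty days: min(28, 15) = 15
Waiting-time penalty: 15 × $660 = $9,900
Total award: $58,070 + $116,140 + $9,900 = $184,110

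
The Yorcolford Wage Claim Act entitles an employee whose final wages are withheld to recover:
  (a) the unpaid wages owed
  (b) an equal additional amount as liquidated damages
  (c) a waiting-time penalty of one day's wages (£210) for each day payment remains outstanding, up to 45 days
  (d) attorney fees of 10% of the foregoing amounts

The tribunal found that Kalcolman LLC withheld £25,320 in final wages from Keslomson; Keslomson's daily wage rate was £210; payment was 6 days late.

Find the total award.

Liquidated damages (equal amount): £25,320
Penalty days: min(6, 45) = 6
Waiting-time penalty: 6 × £210 = £1,260
Subtotal: £25,320 + £25,320 + £1,260 = £51,900
Attorney fees: 10% of £51,900 = £5,190
Total award: £51,900 + £5,190 = £57,090

£57,090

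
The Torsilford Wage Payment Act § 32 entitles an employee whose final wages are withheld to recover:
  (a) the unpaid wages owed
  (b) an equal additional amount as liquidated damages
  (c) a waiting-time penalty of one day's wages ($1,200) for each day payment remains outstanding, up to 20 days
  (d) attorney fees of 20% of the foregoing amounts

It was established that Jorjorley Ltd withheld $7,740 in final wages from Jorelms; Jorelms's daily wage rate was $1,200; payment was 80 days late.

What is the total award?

$47,376

Liquidated damages (equal amount): $7,740
Penalty days: min(80, 20) = 20
Waiting-time penalty: 20 × $1,200 = $24,000
Subtotal: $7,740 + $7,740 + $24,000 = $39,480
Attorney fees: 20% of $39,480 = $7,896
Total award: $39,480 + $7,896 = $47,376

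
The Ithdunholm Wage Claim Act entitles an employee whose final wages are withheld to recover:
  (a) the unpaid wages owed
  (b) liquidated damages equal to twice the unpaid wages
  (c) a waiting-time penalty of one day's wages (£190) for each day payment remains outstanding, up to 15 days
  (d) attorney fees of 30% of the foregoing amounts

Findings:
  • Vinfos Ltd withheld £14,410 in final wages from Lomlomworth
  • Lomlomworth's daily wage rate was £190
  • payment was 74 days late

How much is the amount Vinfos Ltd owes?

£59,904

Doubled: 2 × £14,410 = £28,820
Penalty days: min(74, 15) = 15
Waiting-time penalty: 15 × £190 = £2,850
Subtotal: £14,410 + £28,820 + £2,850 = £46,080
Attorney fees: 30% of £46,080 = £13,824
Total award: £46,080 + £13,824 = £59,904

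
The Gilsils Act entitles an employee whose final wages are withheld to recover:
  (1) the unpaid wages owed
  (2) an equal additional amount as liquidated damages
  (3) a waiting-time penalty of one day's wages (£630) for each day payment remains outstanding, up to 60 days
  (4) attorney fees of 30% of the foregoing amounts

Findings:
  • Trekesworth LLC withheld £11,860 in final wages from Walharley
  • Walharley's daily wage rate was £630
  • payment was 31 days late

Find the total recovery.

Liquidated damages (equal amount): £11,860
Penalty days: min(31, 60) = 31
Waiting-time penalty: 31 × £630 = £19,530
Subtotal: £11,860 + £11,860 + £19,530 = £43,250
Attorney fees: 30% of £43,250 = £12,975
Total award: £43,250 + £12,975 = £56,225

£56,225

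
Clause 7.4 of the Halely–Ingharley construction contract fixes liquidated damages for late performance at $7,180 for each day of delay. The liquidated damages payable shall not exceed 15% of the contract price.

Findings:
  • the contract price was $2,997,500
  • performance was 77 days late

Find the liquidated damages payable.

$449,625

Per-day damages: 77 × $7,180 = $552,860
Cap: 15% of $2,997,500 = $449,625
Cap at $449,625: $552,860 exceeds the cap → $449,625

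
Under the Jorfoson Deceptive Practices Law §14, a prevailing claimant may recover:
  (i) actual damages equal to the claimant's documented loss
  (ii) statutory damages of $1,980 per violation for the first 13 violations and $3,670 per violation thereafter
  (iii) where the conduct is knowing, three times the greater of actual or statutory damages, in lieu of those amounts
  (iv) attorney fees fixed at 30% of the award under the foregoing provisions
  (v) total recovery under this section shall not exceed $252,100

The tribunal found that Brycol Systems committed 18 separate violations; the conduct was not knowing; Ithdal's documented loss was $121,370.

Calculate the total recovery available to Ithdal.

First 13 violations: 13 × $1,980 = $25,740
Remaining violations: (18 − 13) × $3,670 = $18,350
Statutory damages: $25,740 + $18,350 = $44,090
Conduct not knowing: the in-lieu enhancement does not apply.
Actual plus statutory damages: $121,370 + $44,090 = $165,460
Attorney fees: 30% of $165,460 = $49,638
Total before cap: $165,460 + $49,638 = $215,098
Cap at $252,100: $215,098 is within the cap, no reduction.

$215,098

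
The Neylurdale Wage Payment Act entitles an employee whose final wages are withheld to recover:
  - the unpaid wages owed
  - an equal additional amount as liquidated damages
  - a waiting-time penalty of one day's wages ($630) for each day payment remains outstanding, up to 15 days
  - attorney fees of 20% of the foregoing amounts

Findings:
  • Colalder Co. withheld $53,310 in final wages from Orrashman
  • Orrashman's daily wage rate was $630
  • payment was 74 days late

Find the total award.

$139,284

Liquidated damages (equal amount): $53,310
Penalty days: min(74, 15) = 15
Waiting-time penalty: 15 × $630 = $9,450
Subtotal: $53,310 + $53,310 + $9,450 = $116,070
Attorney fees: 20% of $116,070 = $23,214
Total award: $116,070 + $23,214 = $139,284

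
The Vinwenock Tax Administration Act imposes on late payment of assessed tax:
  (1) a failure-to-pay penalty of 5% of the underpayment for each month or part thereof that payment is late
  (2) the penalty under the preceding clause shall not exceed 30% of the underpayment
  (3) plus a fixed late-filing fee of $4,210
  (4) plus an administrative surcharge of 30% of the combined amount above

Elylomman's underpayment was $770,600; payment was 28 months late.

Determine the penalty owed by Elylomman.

Accrued rate: 5% × 28 = 140%, capped at 30% → 30%
Failure-to-pay penalty: 30% of $770,600 = $231,180
Penalty before surcharge: $231,180 + $4,210 = $235,390
Administrative surcharge: 30% of $235,390 = $70,617
Total penalty: $235,390 + $70,617 = $306,007

$306,007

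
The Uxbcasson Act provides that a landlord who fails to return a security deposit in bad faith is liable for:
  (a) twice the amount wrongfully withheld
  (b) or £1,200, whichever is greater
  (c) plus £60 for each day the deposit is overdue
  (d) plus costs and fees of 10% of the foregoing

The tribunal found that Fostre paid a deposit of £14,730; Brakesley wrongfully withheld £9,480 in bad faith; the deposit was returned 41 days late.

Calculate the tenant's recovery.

Doubled: 2 × £9,480 = £18,960
Minimum £1,200: £18,960 meets the minimum, no increase.
Late-return penalty: 41 × £60 = £2,460
Damages plus late penalty: £18,960 + £2,460 = £21,420
Costs and fees: 10% of £21,420 = £2,142
Total recovery: £21,420 + £2,142 = £23,562

£23,562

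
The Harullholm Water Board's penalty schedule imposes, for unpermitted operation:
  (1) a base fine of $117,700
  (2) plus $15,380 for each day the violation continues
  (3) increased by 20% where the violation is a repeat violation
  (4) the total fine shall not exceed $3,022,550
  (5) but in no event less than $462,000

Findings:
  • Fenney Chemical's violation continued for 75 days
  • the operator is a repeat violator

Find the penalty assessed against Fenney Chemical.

Per-day component: 75 × $15,380 = $1,153,500
Base plus per-day: $117,700 + $1,153,500 = $1,271,200
Enhancement: 20% of $1,271,200 = $254,240
Enhanced fine: $1,271,200 + $254,240 = $1,525,440
Cap at $3,022,550: $1,525,440 is within the cap, no reduction.
Minimum $462,000: $1,525,440 meets the minimum, no increase.

$1,525,440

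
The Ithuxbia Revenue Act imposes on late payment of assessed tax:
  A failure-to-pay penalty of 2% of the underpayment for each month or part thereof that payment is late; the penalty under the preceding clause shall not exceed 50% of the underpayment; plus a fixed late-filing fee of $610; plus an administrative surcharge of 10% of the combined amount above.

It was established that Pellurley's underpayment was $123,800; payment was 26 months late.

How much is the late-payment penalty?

Accrued rate: 2% × 26 = 52%, capped at 50% → 50%
Failure-to-pay penalty: 50% of $123,800 = $61,900
Penalty before surcharge: $61,900 + $610 = $62,510
Administrative surcharge: 10% of $62,510 = $6,251
Total penalty: $62,510 + $6,251 = $68,761

$68,761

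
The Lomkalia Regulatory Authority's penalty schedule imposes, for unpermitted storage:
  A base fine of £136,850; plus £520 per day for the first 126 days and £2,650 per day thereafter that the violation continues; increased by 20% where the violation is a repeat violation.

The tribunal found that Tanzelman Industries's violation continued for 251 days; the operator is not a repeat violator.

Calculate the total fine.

Civil penalty: £533,620

First 126 days: 126 × £520 = £65,520
Remaining days: (251 − 126) × £2,650 = £331,250
Per-day component: £65,520 + £331,250 = £396,770
Base plus per-day: £136,850 + £396,770 = £533,620
The operator is not a repeat violator: no 20% increase.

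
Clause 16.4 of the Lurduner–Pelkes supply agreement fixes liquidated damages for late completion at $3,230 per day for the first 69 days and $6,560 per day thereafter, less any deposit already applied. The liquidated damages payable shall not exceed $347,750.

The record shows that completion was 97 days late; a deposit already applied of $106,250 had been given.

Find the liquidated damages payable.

$300,300

First 69 days: 69 × $3,230 = $222,870
Remaining days: (97 − 69) × $6,560 = $183,680
Accrued per-day damages: $222,870 + $183,680 = $406,550
Less deposit already applied: $406,550 − $106,250 = $300,300
Cap at $347,750: $300,300 is within the cap, no reduction.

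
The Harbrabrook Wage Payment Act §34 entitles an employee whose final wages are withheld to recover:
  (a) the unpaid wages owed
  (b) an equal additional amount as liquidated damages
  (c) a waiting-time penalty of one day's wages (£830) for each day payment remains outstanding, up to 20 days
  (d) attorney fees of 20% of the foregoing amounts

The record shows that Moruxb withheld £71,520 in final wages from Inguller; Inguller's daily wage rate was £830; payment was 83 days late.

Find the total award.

Liquidated damages (equal amount): £71,520
Penalty days: min(83, 20) = 20
Waiting-time penalty: 20 × £830 = £16,600
Subtotal: £71,520 + £71,520 + £16,600 = £159,640
Attorney fees: 20% of £159,640 = £31,928
Total award: £159,640 + £31,928 = £191,568

Total award: £191,568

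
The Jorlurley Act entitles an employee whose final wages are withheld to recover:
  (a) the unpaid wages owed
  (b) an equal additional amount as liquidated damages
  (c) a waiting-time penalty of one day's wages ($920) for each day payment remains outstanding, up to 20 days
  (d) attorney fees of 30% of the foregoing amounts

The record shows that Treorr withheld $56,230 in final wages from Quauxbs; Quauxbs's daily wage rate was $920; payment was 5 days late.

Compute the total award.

$152,178

Liquidated damages (equal amount): $56,230
Penalty days: min(5, 20) = 5
Waiting-time penalty: 5 × $920 = $4,600
Subtotal: $56,230 + $56,230 + $4,600 = $117,060
Attorney fees: 30% of $117,060 = $35,118
Total award: $117,060 + $35,118 = $152,178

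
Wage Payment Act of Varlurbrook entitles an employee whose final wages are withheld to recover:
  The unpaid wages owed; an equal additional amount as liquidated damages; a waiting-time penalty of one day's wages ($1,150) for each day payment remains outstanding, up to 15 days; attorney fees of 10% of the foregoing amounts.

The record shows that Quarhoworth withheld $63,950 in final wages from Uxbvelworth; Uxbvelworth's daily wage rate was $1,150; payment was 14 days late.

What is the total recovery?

Liquidated damages (equal amount): $63,950
Penalty days: min(14, 15) = 14
Waiting-time penalty: 14 × $1,150 = $16,100
Subtotal: $63,950 + $63,950 + $16,100 = $144,000
Attorney fees: 10% of $144,000 = $14,400
Total award: $144,000 + $14,400 = $158,400

Total award: $158,400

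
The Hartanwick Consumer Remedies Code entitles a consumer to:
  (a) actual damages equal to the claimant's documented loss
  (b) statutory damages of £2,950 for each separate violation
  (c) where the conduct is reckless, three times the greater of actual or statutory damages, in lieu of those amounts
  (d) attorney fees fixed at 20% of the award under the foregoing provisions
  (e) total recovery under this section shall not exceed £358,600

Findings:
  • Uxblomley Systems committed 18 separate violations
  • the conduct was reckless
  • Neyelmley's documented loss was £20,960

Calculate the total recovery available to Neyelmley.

£191,160

Statutory damages: 18 × £2,950 = £53,100
Greater of actual damages (£20,960) or statutory damages (£53,100): £53,100
Trebled: 3 × £53,100 = £159,300
Attorney fees: 20% of £159,300 = £31,860
Total before cap: £159,300 + £31,860 = £191,160
Cap at £358,600: £191,160 is within the cap, no reduction.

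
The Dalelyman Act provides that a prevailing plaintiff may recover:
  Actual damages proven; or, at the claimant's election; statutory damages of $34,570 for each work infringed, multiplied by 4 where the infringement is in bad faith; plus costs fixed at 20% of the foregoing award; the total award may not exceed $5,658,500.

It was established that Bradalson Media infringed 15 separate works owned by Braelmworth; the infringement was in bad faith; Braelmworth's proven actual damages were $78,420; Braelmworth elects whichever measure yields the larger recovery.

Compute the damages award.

Statutory damages: 15 × $34,570 = $518,550
Multiplied by 4: 4 × $518,550 = $2,074,200
Greater of actual damages ($78,420) or enhanced statutory damages ($2,074,200): $2,074,200
Costs: 20% of $2,074,200 = $414,840
Award plus costs: $2,074,200 + $414,840 = $2,489,040
Cap at $5,658,500: $2,489,040 is within the cap, no reduction.

$2,489,040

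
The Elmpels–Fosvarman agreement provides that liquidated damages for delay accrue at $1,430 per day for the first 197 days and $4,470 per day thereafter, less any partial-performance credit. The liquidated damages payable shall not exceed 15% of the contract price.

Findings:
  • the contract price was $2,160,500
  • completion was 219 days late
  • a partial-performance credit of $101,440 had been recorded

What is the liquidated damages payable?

$278,610

First 197 days: 197 × $1,430 = $281,710
Remaining days: (219 − 197) × $4,470 = $98,340
Accrued per-day damages: $281,710 + $98,340 = $380,050
Less partial-performance credit: $380,050 − $101,440 = $278,610
Cap: 15% of $2,160,500 = $324,075
Cap at $324,075: $278,610 is within the cap, no reduction.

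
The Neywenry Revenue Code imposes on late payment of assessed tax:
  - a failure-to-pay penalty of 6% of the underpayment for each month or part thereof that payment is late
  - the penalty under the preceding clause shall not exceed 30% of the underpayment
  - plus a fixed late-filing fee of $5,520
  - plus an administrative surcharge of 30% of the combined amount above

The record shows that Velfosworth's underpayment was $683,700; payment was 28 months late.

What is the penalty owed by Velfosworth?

Accrued rate: 6% × 28 = 168%, capped at 30% → 30%
Failure-to-pay penalty: 30% of $683,700 = $205,110
Penalty before surcharge: $205,110 + $5,520 = $210,630
Administrative surcharge: 30% of $210,630 = $63,189
Total penalty: $210,630 + $63,189 = $273,819

Penalty: $273,819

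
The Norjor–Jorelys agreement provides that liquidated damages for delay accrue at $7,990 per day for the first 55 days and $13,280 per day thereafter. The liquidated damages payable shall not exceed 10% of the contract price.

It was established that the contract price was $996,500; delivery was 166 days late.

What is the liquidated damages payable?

First 55 days: 55 × $7,990 = $439,450
Remaining days: (166 − 55) × $13,280 = $1,474,080
Accrued per-day damages: $439,450 + $1,474,080 = $1,913,530
Cap: 10% of $996,500 = $99,650
Cap at $99,650: $1,913,530 exceeds the cap → $99,650

$99,650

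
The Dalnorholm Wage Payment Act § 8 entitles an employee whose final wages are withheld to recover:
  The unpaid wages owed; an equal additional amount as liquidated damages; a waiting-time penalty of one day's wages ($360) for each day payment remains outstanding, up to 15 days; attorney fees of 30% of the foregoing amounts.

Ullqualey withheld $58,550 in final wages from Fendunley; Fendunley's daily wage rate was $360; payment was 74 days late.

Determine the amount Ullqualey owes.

Liquidated damages (equal amount): $58,550
Penalty days: min(74, 15) = 15
Waiting-time penalty: 15 × $360 = $5,400
Subtotal: $58,550 + $58,550 + $5,400 = $122,500
Attorney fees: 30% of $122,500 = $36,750
Total award: $122,500 + $36,750 = $159,250

Total award: $159,250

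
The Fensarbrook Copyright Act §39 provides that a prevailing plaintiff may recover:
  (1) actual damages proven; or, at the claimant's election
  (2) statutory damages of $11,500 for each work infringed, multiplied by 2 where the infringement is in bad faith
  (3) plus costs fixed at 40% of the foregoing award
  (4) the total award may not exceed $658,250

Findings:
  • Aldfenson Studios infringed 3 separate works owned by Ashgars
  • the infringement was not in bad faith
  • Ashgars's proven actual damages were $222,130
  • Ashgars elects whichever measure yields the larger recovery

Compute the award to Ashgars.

$310,982

Statutory damages: 3 × $11,500 = $34,500
Infringement not in bad faith: no ×2 enhancement.
Greater of actual damages ($222,130) or statutory damages ($34,500): $222,130
Costs: 40% of $222,130 = $88,852
Award plus costs: $222,130 + $88,852 = $310,982
Cap at $658,250: $310,982 is within the cap, no reduction.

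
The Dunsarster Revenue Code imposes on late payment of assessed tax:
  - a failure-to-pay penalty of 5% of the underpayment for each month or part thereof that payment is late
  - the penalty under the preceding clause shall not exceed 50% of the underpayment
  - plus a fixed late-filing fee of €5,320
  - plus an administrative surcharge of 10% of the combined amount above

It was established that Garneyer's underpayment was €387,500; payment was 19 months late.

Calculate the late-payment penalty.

€218,977

Accrued rate: 5% × 19 = 95%, capped at 50% → 50%
Failure-to-pay penalty: 50% of €387,500 = €193,750
Penalty before surcharge: €193,750 + €5,320 = €199,070
Administrative surcharge: 10% of €199,070 = €19,907
Total penalty: €199,070 + €19,907 = €218,977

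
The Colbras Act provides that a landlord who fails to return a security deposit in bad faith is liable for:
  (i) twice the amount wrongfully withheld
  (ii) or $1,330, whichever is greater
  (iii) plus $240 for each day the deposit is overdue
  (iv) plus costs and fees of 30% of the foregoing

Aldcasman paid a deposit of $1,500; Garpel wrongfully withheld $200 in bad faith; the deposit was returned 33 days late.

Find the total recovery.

Doubled: 2 × $200 = $400
Minimum $1,330: $400 is below the minimum → $1,330
Late-return penalty: 33 × $240 = $7,920
Damages plus late penalty: $1,330 + $7,920 = $9,250
Costs and fees: 30% of $9,250 = $2,775
Total recovery: $9,250 + $2,775 = $12,025

$12,025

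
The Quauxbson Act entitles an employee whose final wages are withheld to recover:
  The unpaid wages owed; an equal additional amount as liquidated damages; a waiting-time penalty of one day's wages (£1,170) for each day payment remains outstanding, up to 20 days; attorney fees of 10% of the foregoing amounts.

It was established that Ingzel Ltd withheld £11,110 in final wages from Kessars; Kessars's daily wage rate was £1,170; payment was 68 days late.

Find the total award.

£50,182

Liquidated damages (equal amount): £11,110
Penalty days: min(68, 20) = 20
Waiting-time penalty: 20 × £1,170 = £23,400
Subtotal: £11,110 + £11,110 + £23,400 = £45,620
Attorney fees: 10% of £45,620 = £4,562
Total award: £45,620 + £4,562 = £50,182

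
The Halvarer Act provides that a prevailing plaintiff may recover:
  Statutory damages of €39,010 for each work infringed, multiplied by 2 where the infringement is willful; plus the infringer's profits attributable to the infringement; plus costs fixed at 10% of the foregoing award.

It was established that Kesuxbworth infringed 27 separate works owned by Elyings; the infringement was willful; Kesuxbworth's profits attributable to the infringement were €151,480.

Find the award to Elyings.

Statutory damages: 27 × €39,010 = €1,053,270
Doubled: 2 × €1,053,270 = €2,106,540
Combined award: €2,106,540 + €151,480 = €2,258,020
Costs: 10% of €2,258,020 = €225,802
Award plus costs: €2,258,020 + €225,802 = €2,483,822

€2,483,822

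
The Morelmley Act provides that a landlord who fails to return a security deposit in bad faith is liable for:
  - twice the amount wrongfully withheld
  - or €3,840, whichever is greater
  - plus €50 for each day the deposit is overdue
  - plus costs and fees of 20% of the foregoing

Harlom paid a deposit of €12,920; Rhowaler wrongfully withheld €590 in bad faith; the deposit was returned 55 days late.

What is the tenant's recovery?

Doubled: 2 × €590 = €1,180
Minimum €3,840: €1,180 is below the minimum → €3,840
Late-return penalty: 55 × €50 = €2,750
Damages plus late penalty: €3,840 + €2,750 = €6,590
Costs and fees: 20% of €6,590 = €1,318
Total recovery: €6,590 + €1,318 = €7,908

€7,908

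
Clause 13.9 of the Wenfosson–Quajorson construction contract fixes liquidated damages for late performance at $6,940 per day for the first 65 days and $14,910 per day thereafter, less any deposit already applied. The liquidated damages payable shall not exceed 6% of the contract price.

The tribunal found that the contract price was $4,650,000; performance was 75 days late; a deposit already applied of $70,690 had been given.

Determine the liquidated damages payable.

First 65 days: 65 × $6,940 = $451,100
Remaining days: (75 − 65) × $14,910 = $149,100
Accrued per-day damages: $451,100 + $149,100 = $600,200
Less deposit already applied: $600,200 − $70,690 = $529,510
Cap: 6% of $4,650,000 = $279,000
Cap at $279,000: $529,510 exceeds the cap → $279,000

Liquidated damages: $279,000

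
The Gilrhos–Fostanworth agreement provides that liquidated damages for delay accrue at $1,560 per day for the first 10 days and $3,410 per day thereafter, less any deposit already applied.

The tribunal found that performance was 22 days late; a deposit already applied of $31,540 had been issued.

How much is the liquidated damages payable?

$24,980

First 10 days: 10 × $1,560 = $15,600
Remaining days: (22 − 10) × $3,410 = $40,920
Accrued per-day damages: $15,600 + $40,920 = $56,520
Less deposit already applied: $56,520 − $31,540 = $24,980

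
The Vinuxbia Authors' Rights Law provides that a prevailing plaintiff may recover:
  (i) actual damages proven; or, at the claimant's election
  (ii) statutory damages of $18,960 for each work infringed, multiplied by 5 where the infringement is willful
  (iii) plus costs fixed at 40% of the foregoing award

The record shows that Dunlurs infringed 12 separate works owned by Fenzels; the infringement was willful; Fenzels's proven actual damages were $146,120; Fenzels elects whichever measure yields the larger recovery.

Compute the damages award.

Statutory damages: 12 × $18,960 = $227,520
Multiplied by 5: 5 × $227,520 = $1,137,600
Greater of actual damages ($146,120) or enhanced statutory damages ($1,137,600): $1,137,600
Costs: 40% of $1,137,600 = $455,040
Award plus costs: $1,137,600 + $455,040 = $1,592,640

Award: $1,592,640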